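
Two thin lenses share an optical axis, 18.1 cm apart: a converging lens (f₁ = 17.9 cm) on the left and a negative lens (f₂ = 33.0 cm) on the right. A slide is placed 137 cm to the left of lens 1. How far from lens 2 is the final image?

2.69 cm

Lens 1: 1/d_i1 = 1/f₁ − 1/d_o1 = 1/(17.9) − 1/(137) = 0.04857, so d_i1 = 20.59 cm.
The intermediate image is 20.59 cm to the right of lens 1, which lies 2.490 cm to the right of lens 2 — a virtual object — so d_o2 = −2.490 cm.
Lens 2 is diverging, so f₂ = −33.0 cm.
Lens 2: 1/d_i2 = 1/f₂ − 1/d_o2 = 1/(-33.0) − 1/(-2.490) = 0.3713, so d_i2 = 2.69 cm.
The final image is real, 2.69 cm to the right of lens 2 (overall magnification ≈ -0.16).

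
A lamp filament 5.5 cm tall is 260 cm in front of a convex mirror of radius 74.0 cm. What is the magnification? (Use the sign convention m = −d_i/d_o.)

m = +0.125

f = R/2 = 74.0/2 = 37.00 cm; for a convex mirror, f = -37.00 cm.
1/d_i = 1/f − 1/d_o = 1/(-37.00) − 1/(260) = -0.03087, so d_i = -32.39 cm.
m = −d_i/d_o = −(-32.39)/(260) = +0.125.
The image is virtual, upright and reduced, behind the mirror.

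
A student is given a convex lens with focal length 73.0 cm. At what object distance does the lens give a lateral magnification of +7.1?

62.7 cm

m = −d_i/d_o ⇒ d_i = −m·d_o.
1/f = 1/d_o + 1/d_i = 1/d_o − 1/(m·d_o) = (1 − 1/m)/d_o, so d_o = f(1 − 1/m) = (73.00)(1 − 1/(+7.1)) = 62.7 cm.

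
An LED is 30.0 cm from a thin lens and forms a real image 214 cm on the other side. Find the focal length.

Real image ⇒ d_i = +214 cm.
1/f = 1/d_o + 1/d_i = 1/(30.0) + 1/(214) = 0.03801, so f = 26.3 cm.
Since f is positive, the thin lens is converging.

f = 26.3 cm (converging)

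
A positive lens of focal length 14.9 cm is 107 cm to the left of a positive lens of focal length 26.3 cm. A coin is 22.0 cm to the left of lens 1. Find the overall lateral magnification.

Lens 1: 1/d_i1 = 1/(14.9) − 1/(22.0) = 0.02166, so d_i1 = 46.17 cm; m₁ = −d_i1/d_o1 = -2.099.
d_o2 = 107 − (46.17) = 60.83 cm.
Lens 2: 1/d_i2 = 1/(26.3) − 1/(60.83) = 0.02158, so d_i2 = 46.33 cm; m₂ = −d_i2/d_o2 = -0.7617.
m = m₁·m₂ = (-2.099)(-0.7617) = +1.60.

m = +1.60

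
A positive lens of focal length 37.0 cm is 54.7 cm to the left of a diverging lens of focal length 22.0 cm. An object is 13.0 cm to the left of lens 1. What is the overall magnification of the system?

m = +0.351

Lens 1: 1/d_i1 = 1/(37.0) − 1/(13.0) = -0.04990, so d_i1 = -20.04 cm; m₁ = −d_i1/d_o1 = +1.542.
d_o2 = 54.7 − (-20.04) = 74.74 cm.
f₂ = −22.0 cm (diverging).
Lens 2: 1/d_i2 = 1/(-22.0) − 1/(74.74) = -0.05883, so d_i2 = -17.00 cm; m₂ = −d_i2/d_o2 = +0.2274.
m = m₁·m₂ = (+1.542)(+0.2274) = +0.351.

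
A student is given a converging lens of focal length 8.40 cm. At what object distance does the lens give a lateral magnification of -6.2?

m = −d_i/d_o ⇒ d_i = −m·d_o.
1/f = 1/d_o + 1/d_i = 1/d_o − 1/(m·d_o) = (1 − 1/m)/d_o, so d_o = f(1 − 1/m) = (8.400)(1 − 1/(-6.2)) = 9.75 cm.

9.75 cm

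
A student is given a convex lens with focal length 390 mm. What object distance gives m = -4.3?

481 mm

m = −d_i/d_o ⇒ d_i = −m·d_o.
1/f = 1/d_o + 1/d_i = 1/d_o − 1/(m·d_o) = (1 − 1/m)/d_o, so d_o = f(1 − 1/m) = (390.0)(1 − 1/(-4.3)) = 481 mm.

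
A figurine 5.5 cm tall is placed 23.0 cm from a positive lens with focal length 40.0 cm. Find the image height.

12.9 cm

1/d_i = 1/f − 1/d_o = 1/(40.00) − 1/(23.0) = -0.01848, so d_i = -54.12 cm.
m = −d_i/d_o = +2.353.
|h_i| = |m|·h_o = 2.353 × 5.5 = 12.9 cm. The image is virtual, upright and enlarged, on the same side as the object.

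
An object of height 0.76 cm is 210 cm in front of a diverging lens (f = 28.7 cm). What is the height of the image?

0.0914 cm

For a diverging lens, f = -28.7 cm.
1/d_i = 1/f − 1/d_o = 1/(-28.70) − 1/(210) = -0.03961, so d_i = -25.25 cm.
m = −d_i/d_o = +0.1202.
|h_i| = |m|·h_o = 0.1202 × 0.76 = 0.0914 cm. The image is virtual, upright and reduced, on the same side as the object.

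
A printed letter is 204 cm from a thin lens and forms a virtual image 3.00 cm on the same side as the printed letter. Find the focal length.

Virtual image ⇒ d_i = −3.00 cm.
1/f = 1/d_o + 1/d_i = 1/(204) + 1/(-3.00) = -0.3284, so f = -3.04 cm.
Since f is negative, the thin lens is diverging.

f = -3.04 cm (diverging)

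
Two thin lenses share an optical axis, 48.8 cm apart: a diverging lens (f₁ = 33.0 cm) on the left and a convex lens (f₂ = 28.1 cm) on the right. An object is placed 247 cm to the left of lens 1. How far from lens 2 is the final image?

44.0 cm

Lens 1 is diverging, so f₁ = −33.0 cm.
Lens 1: 1/d_i1 = 1/f₁ − 1/d_o1 = 1/(-33.0) − 1/(247) = -0.03435, so d_i1 = -29.11 cm.
The intermediate image is 29.11 cm to the left of lens 1 (virtual), which is 48.8 − (-29.11) = 77.91 cm to the left of lens 2, so d_o2 = +77.91 cm.
Lens 2: 1/d_i2 = 1/f₂ − 1/d_o2 = 1/(28.1) − 1/(77.91) = 0.02275, so d_i2 = 44.0 cm.
The final image is real, 44.0 cm to the right of lens 2 (overall magnification ≈ -0.066).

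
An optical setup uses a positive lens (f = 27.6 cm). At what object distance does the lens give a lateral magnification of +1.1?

2.51 cm

m = −d_i/d_o ⇒ d_i = −m·d_o.
1/f = 1/d_o + 1/d_i = 1/d_o − 1/(m·d_o) = (1 − 1/m)/d_o, so d_o = f(1 − 1/m) = (27.60)(1 − 1/(+1.1)) = 2.51 cm.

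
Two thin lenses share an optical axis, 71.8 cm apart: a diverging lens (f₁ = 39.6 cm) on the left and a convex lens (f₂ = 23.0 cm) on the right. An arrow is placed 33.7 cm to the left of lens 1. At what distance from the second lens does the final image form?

Lens 1 is diverging, so f₁ = −39.6 cm.
Lens 1: 1/d_i1 = 1/f₁ − 1/d_o1 = 1/(-39.6) − 1/(33.7) = -0.05493, so d_i1 = -18.21 cm.
The intermediate image is 18.21 cm to the left of lens 1 (virtual), which is 71.8 − (-18.21) = 90.01 cm to the left of lens 2, so d_o2 = +90.01 cm.
Lens 2: 1/d_i2 = 1/f₂ − 1/d_o2 = 1/(23.0) − 1/(90.01) = 0.03237, so d_i2 = 30.9 cm.
The final image is real, 30.9 cm to the right of lens 2 (overall magnification ≈ -0.19).

30.9 cm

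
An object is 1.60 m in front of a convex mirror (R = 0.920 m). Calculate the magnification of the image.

m = +0.223

f = R/2 = 0.920/2 = 0.4600 m; for a convex mirror, f = -0.4600 m.
1/d_i = 1/f − 1/d_o = 1/(-0.4600) − 1/(1.60) = -2.799, so d_i = -0.3573 m.
m = −d_i/d_o = −(-0.3573)/(1.60) = +0.223.
The image is virtual, upright and reduced, behind the mirror.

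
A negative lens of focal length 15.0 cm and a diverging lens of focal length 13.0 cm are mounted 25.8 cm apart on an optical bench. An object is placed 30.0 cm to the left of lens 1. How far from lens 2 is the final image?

9.54 cm

Lens 1 is diverging, so f₁ = −15.0 cm.
Lens 1: 1/d_i1 = 1/f₁ − 1/d_o1 = 1/(-15.0) − 1/(30.0) = -0.1000, so d_i1 = -10.00 cm.
The intermediate image is 10.00 cm to the left of lens 1 (virtual), which is 25.8 − (-10.00) = 35.80 cm to the left of lens 2, so d_o2 = +35.80 cm.
Lens 2 is diverging, so f₂ = −13.0 cm.
Lens 2: 1/d_i2 = 1/f₂ − 1/d_o2 = 1/(-13.0) − 1/(35.80) = -0.1049, so d_i2 = -9.54 cm.
The final image is virtual, 9.54 cm to the left of lens 2 (overall magnification ≈ 0.089).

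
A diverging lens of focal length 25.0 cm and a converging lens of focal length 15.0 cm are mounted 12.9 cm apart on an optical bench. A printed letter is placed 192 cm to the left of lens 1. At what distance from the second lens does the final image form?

Lens 1 is diverging, so f₁ = −25.0 cm.
Lens 1: 1/d_i1 = 1/f₁ − 1/d_o1 = 1/(-25.0) − 1/(192) = -0.04521, so d_i1 = -22.12 cm.
The intermediate image is 22.12 cm to the left of lens 1 (virtual), which is 12.9 − (-22.12) = 35.02 cm to the left of lens 2, so d_o2 = +35.02 cm.
Lens 2: 1/d_i2 = 1/f₂ − 1/d_o2 = 1/(15.0) − 1/(35.02) = 0.03811, so d_i2 = 26.2 cm.
The final image is real, 26.2 cm to the right of lens 2 (overall magnification ≈ -0.086).

26.2 cm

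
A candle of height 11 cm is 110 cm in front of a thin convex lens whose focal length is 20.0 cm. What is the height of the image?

1/d_i = 1/f − 1/d_o = 1/(20.00) − 1/(110) = 0.04091, so d_i = 24.44 cm.
m = −d_i/d_o = -0.2222.
|h_i| = |m|·h_o = 0.2222 × 11 = 2.44 cm. The image is real, inverted and reduced, on the far side of the lens.

2.44 cm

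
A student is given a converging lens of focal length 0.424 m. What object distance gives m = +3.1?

0.287 m

m = −d_i/d_o ⇒ d_i = −m·d_o.
1/f = 1/d_o + 1/d_i = 1/d_o − 1/(m·d_o) = (1 − 1/m)/d_o, so d_o = f(1 − 1/m) = (0.4240)(1 − 1/(+3.1)) = 0.287 m.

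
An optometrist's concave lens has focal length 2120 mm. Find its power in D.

For a concave lens, f = −2120 mm.
f = -212 cm = -2.12 m.
P = 1/f = 1/(-2.12 m) = -0.472 D.

P = -0.472 D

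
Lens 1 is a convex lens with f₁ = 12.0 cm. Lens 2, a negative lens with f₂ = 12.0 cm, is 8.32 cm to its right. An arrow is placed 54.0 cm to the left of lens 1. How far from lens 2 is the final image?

Lens 1: 1/d_i1 = 1/f₁ − 1/d_o1 = 1/(12.0) − 1/(54.0) = 0.06481, so d_i1 = 15.43 cm.
The intermediate image is 15.43 cm to the right of lens 1, which lies 7.110 cm to the right of lens 2 — a virtual object — so d_o2 = −7.110 cm.
Lens 2 is diverging, so f₂ = −12.0 cm.
Lens 2: 1/d_i2 = 1/f₂ − 1/d_o2 = 1/(-12.0) − 1/(-7.110) = 0.05731, so d_i2 = 17.4 cm.
The final image is real, 17.4 cm to the right of lens 2 (overall magnification ≈ -0.70).

17.4 cm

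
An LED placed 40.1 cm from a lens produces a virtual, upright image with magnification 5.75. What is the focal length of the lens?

f = 48.5 cm (converging)

m = −d_i/d_o ⇒ d_i = −m·d_o = −(+5.75)·(40.1) = -230.6 cm.
1/f = 1/d_o + 1/d_i = 1/(40.1) + 1/(-230.6) = 0.02060, so f = 48.5 cm.
Since f is positive, the lens is converging.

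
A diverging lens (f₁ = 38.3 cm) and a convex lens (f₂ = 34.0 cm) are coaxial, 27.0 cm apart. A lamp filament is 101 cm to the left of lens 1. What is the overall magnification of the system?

m = -0.450

f₁ = −38.3 cm (diverging).
Lens 1: 1/d_i1 = 1/(-38.3) − 1/(101) = -0.03601, so d_i1 = -27.77 cm; m₁ = −d_i1/d_o1 = +0.2750.
d_o2 = 27.0 − (-27.77) = 54.77 cm.
Lens 2: 1/d_i2 = 1/(34.0) − 1/(54.77) = 0.01115, so d_i2 = 89.66 cm; m₂ = −d_i2/d_o2 = -1.637.
m = m₁·m₂ = (+0.2750)(-1.637) = -0.450.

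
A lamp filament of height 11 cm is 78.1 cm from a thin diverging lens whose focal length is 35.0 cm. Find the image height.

For a diverging lens, f = -35.0 cm.
1/d_i = 1/f − 1/d_o = 1/(-35.00) − 1/(78.1) = -0.04138, so d_i = -24.17 cm.
m = −d_i/d_o = +0.3095.
|h_i| = |m|·h_o = 0.3095 × 11 = 3.40 cm. The image is virtual, upright and reduced, on the same side as the object.

3.40 cm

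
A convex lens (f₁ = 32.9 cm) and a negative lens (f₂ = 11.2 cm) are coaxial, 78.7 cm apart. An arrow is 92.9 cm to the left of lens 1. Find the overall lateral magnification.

m = -0.158

Lens 1: 1/d_i1 = 1/(32.9) − 1/(92.9) = 0.01963, so d_i1 = 50.94 cm; m₁ = −d_i1/d_o1 = -0.5483.
d_o2 = 78.7 − (50.94) = 27.76 cm.
f₂ = −11.2 cm (diverging).
Lens 2: 1/d_i2 = 1/(-11.2) − 1/(27.76) = -0.1253, so d_i2 = -7.980 cm; m₂ = −d_i2/d_o2 = +0.2875.
m = m₁·m₂ = (-0.5483)(+0.2875) = -0.158.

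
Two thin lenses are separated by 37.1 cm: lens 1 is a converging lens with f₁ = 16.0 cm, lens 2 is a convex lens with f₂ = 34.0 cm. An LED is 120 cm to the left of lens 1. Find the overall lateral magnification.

Lens 1: 1/d_i1 = 1/(16.0) − 1/(120) = 0.05417, so d_i1 = 18.46 cm; m₁ = −d_i1/d_o1 = -0.1538.
d_o2 = 37.1 − (18.46) = 18.64 cm.
Lens 2: 1/d_i2 = 1/(34.0) − 1/(18.64) = -0.02424, so d_i2 = -41.26 cm; m₂ = −d_i2/d_o2 = +2.214.
m = m₁·m₂ = (-0.1538)(+2.214) = -0.341.

m = -0.341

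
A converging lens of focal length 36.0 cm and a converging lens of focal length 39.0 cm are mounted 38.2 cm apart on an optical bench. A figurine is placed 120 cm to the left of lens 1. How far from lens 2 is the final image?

9.88 cm

Lens 1: 1/d_i1 = 1/f₁ − 1/d_o1 = 1/(36.0) − 1/(120) = 0.01944, so d_i1 = 51.43 cm.
The intermediate image is 51.43 cm to the right of lens 1, which lies 13.23 cm to the right of lens 2 — a virtual object — so d_o2 = −13.23 cm.
Lens 2: 1/d_i2 = 1/f₂ − 1/d_o2 = 1/(39.0) − 1/(-13.23) = 0.1012, so d_i2 = 9.88 cm.
The final image is real, 9.88 cm to the right of lens 2 (overall magnification ≈ -0.32).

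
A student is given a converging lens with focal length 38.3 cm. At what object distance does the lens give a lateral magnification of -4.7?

46.4 cm

m = −d_i/d_o ⇒ d_i = −m·d_o.
1/f = 1/d_o + 1/d_i = 1/d_o − 1/(m·d_o) = (1 − 1/m)/d_o, so d_o = f(1 − 1/m) = (38.30)(1 − 1/(-4.7)) = 46.4 cm.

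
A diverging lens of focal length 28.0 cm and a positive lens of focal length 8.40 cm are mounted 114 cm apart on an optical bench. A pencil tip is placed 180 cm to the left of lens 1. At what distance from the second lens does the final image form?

8.94 cm

Lens 1 is diverging, so f₁ = −28.0 cm.
Lens 1: 1/d_i1 = 1/f₁ − 1/d_o1 = 1/(-28.0) − 1/(180) = -0.04127, so d_i1 = -24.23 cm.
The intermediate image is 24.23 cm to the left of lens 1 (virtual), which is 114 − (-24.23) = 138.2 cm to the left of lens 2, so d_o2 = +138.2 cm.
Lens 2: 1/d_i2 = 1/f₂ − 1/d_o2 = 1/(8.40) − 1/(138.2) = 0.1118, so d_i2 = 8.94 cm.
The final image is real, 8.94 cm to the right of lens 2 (overall magnification ≈ -0.0087).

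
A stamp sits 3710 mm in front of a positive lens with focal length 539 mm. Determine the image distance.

Lens equation: 1/v = 1/f − 1/u = 1/(539.0) − 1/(3710) = 0.001855 − 0.0002695 = 0.001586, so v = 631 mm.
The image is real, inverted and reduced, on the far side of the lens.

631 mm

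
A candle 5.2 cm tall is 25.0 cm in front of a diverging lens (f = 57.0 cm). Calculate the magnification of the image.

m = +0.695

For a diverging lens, f = -57.0 cm.
1/d_i = 1/f − 1/d_o = 1/(-57.00) − 1/(25.0) = -0.05754, so d_i = -17.38 cm.
m = −d_i/d_o = −(-17.38)/(25.0) = +0.695.
The image is virtual, upright and reduced, on the same side as the object.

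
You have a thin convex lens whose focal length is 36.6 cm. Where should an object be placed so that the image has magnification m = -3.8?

m = −d_i/d_o ⇒ d_i = −m·d_o.
1/f = 1/d_o + 1/d_i = 1/d_o − 1/(m·d_o) = (1 − 1/m)/d_o, so d_o = f(1 − 1/m) = (36.60)(1 − 1/(-3.8)) = 46.2 cm.

46.2 cm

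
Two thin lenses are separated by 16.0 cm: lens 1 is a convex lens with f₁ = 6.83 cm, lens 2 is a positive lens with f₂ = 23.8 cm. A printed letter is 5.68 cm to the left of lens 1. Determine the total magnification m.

Lens 1: 1/d_i1 = 1/(6.83) − 1/(5.68) = -0.02964, so d_i1 = -33.73 cm; m₁ = −d_i1/d_o1 = +5.938.
d_o2 = 16.0 − (-33.73) = 49.73 cm.
Lens 2: 1/d_i2 = 1/(23.8) − 1/(49.73) = 0.02191, so d_i2 = 45.64 cm; m₂ = −d_i2/d_o2 = -0.9179.
m = m₁·m₂ = (+5.938)(-0.9179) = -5.45.

m = -5.45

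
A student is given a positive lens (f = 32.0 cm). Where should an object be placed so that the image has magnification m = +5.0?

25.6 cm

m = −d_i/d_o ⇒ d_i = −m·d_o.
1/f = 1/d_o + 1/d_i = 1/d_o − 1/(m·d_o) = (1 − 1/m)/d_o, so d_o = f(1 − 1/m) = (32.00)(1 − 1/(+5.0)) = 25.6 cm.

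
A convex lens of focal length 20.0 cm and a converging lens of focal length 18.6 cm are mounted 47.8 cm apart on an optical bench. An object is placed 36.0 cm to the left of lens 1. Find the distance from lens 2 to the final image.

Lens 1: 1/d_i1 = 1/f₁ − 1/d_o1 = 1/(20.0) − 1/(36.0) = 0.02222, so d_i1 = 45.00 cm.
The intermediate image is 45.00 cm to the right of lens 1, which is 47.8 − (45.00) = 2.800 cm to the left of lens 2, so d_o2 = +2.800 cm.
Lens 2: 1/d_i2 = 1/f₂ − 1/d_o2 = 1/(18.6) − 1/(2.800) = -0.3034, so d_i2 = -3.30 cm.
The final image is virtual, 3.30 cm to the left of lens 2 (overall magnification ≈ -1.5).

3.30 cm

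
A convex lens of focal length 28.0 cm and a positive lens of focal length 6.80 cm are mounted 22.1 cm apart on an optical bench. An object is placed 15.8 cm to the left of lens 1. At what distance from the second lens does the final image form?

7.70 cm

Lens 1: 1/d_i1 = 1/f₁ − 1/d_o1 = 1/(28.0) − 1/(15.8) = -0.02758, so d_i1 = -36.26 cm.
The intermediate image is 36.26 cm to the left of lens 1 (virtual), which is 22.1 − (-36.26) = 58.36 cm to the left of lens 2, so d_o2 = +58.36 cm.
Lens 2: 1/d_i2 = 1/f₂ − 1/d_o2 = 1/(6.80) − 1/(58.36) = 0.1299, so d_i2 = 7.70 cm.
The final image is real, 7.70 cm to the right of lens 2 (overall magnification ≈ -0.30).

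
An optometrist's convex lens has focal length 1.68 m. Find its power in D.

P = 1/f = 1/(1.68 m) = +0.595 D.

P = +0.595 D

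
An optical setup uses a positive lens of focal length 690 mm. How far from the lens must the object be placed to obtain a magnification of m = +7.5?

m = −d_i/d_o ⇒ d_i = −m·d_o.
1/f = 1/d_o + 1/d_i = 1/d_o − 1/(m·d_o) = (1 − 1/m)/d_o, so d_o = f(1 − 1/m) = (690.0)(1 − 1/(+7.5)) = 598 mm.

598 mm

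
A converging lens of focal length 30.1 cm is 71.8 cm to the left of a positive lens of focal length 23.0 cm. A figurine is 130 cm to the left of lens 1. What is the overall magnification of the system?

m = +0.720

Lens 1: 1/d_i1 = 1/(30.1) − 1/(130) = 0.02553, so d_i1 = 39.17 cm; m₁ = −d_i1/d_o1 = -0.3013.
d_o2 = 71.8 − (39.17) = 32.63 cm.
Lens 2: 1/d_i2 = 1/(23.0) − 1/(32.63) = 0.01283, so d_i2 = 77.93 cm; m₂ = −d_i2/d_o2 = -2.388.
m = m₁·m₂ = (-0.3013)(-2.388) = +0.720.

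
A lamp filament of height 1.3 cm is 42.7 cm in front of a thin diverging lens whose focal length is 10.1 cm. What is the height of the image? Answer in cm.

For a diverging lens, f = -10.1 cm.
1/d_i = 1/f − 1/d_o = 1/(-10.10) − 1/(42.7) = -0.1224, so d_i = -8.168 cm.
m = −d_i/d_o = +0.1913.
|h_i| = |m|·h_o = 0.1913 × 1.3 = 0.249 cm. The image is virtual, upright and reduced, on the same side as the object.

0.249 cm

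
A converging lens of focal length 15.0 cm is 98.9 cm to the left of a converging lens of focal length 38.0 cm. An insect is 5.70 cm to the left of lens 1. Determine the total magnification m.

m = -0.874

Lens 1: 1/d_i1 = 1/(15.0) − 1/(5.70) = -0.1088, so d_i1 = -9.194 cm; m₁ = −d_i1/d_o1 = +1.613.
d_o2 = 98.9 − (-9.194) = 108.1 cm.
Lens 2: 1/d_i2 = 1/(38.0) − 1/(108.1) = 0.01707, so d_i2 = 58.60 cm; m₂ = −d_i2/d_o2 = -0.5421.
m = m₁·m₂ = (+1.613)(-0.5421) = -0.874.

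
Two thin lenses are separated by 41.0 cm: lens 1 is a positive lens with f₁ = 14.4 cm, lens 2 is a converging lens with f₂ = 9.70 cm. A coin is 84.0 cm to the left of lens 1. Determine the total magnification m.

Lens 1: 1/d_i1 = 1/(14.4) − 1/(84.0) = 0.05754, so d_i1 = 17.38 cm; m₁ = −d_i1/d_o1 = -0.2069.
d_o2 = 41.0 − (17.38) = 23.62 cm.
Lens 2: 1/d_i2 = 1/(9.70) − 1/(23.62) = 0.06076, so d_i2 = 16.46 cm; m₂ = −d_i2/d_o2 = -0.6968.
m = m₁·m₂ = (-0.2069)(-0.6968) = +0.144.

m = +0.144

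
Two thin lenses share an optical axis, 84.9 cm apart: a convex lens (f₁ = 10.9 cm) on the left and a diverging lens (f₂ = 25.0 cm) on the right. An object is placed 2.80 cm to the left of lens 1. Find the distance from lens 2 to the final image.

Lens 1: 1/d_i1 = 1/f₁ − 1/d_o1 = 1/(10.9) − 1/(2.80) = -0.2654, so d_i1 = -3.768 cm.
The intermediate image is 3.768 cm to the left of lens 1 (virtual), which is 84.9 − (-3.768) = 88.67 cm to the left of lens 2, so d_o2 = +88.67 cm.
Lens 2 is diverging, so f₂ = −25.0 cm.
Lens 2: 1/d_i2 = 1/f₂ − 1/d_o2 = 1/(-25.0) − 1/(88.67) = -0.05128, so d_i2 = -19.5 cm.
The final image is virtual, 19.5 cm to the left of lens 2 (overall magnification ≈ 0.30).

19.5 cm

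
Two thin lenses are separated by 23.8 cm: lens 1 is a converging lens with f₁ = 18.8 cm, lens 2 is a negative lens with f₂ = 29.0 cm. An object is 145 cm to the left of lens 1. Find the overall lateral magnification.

Lens 1: 1/d_i1 = 1/(18.8) − 1/(145) = 0.04629, so d_i1 = 21.60 cm; m₁ = −d_i1/d_o1 = -0.1490.
d_o2 = 23.8 − (21.60) = 2.200 cm.
f₂ = −29.0 cm (diverging).
Lens 2: 1/d_i2 = 1/(-29.0) − 1/(2.200) = -0.4890, so d_i2 = -2.045 cm; m₂ = −d_i2/d_o2 = +0.9295.
m = m₁·m₂ = (-0.1490)(+0.9295) = -0.138.

m = -0.138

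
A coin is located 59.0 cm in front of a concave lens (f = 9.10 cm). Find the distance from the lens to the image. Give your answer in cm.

7.88 cm

For a concave lens, f = -9.10 cm.
Lens equation: 1/d_i = 1/f − 1/d_o = 1/(-9.100) − 1/(59.0) = -0.1099 − 0.01695 = -0.1268, so d_i = -7.88 cm.
The image is virtual, upright and reduced, on the same side as the object.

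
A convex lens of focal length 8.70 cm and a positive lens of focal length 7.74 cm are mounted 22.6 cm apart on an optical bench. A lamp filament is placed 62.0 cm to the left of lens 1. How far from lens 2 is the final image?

20.4 cm

Lens 1: 1/d_i1 = 1/f₁ − 1/d_o1 = 1/(8.70) − 1/(62.0) = 0.09881, so d_i1 = 10.12 cm.
The intermediate image is 10.12 cm to the right of lens 1, which is 22.6 − (10.12) = 12.48 cm to the left of lens 2, so d_o2 = +12.48 cm.
Lens 2: 1/d_i2 = 1/f₂ − 1/d_o2 = 1/(7.74) − 1/(12.48) = 0.04907, so d_i2 = 20.4 cm.
The final image is real, 20.4 cm to the right of lens 2 (overall magnification ≈ 0.27).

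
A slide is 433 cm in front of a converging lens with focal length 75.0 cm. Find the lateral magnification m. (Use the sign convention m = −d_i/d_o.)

m = -0.209

1/d_i = 1/f − 1/d_o = 1/(75.00) − 1/(433) = 0.01102, so d_i = 90.71 cm.
m = −d_i/d_o = −(90.71)/(433) = -0.209.
The image is real, inverted and reduced, on the far side of the lens.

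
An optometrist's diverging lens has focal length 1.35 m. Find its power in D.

P = -0.741 D

For a diverging lens, f = −1.35 m.
P = 1/f = 1/(-1.35 m) = -0.741 D.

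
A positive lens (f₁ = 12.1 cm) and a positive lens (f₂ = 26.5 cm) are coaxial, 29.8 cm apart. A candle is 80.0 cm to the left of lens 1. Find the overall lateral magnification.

m = -0.431

Lens 1: 1/d_i1 = 1/(12.1) − 1/(80.0) = 0.07014, so d_i1 = 14.26 cm; m₁ = −d_i1/d_o1 = -0.1782.
d_o2 = 29.8 − (14.26) = 15.54 cm.
Lens 2: 1/d_i2 = 1/(26.5) − 1/(15.54) = -0.02661, so d_i2 = -37.57 cm; m₂ = −d_i2/d_o2 = +2.418.
m = m₁·m₂ = (-0.1782)(+2.418) = -0.431.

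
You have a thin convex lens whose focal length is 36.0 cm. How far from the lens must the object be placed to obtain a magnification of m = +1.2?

6.00 cm

m = −d_i/d_o ⇒ d_i = −m·d_o.
1/f = 1/d_o + 1/d_i = 1/d_o − 1/(m·d_o) = (1 − 1/m)/d_o, so d_o = f(1 − 1/m) = (36.00)(1 − 1/(+1.2)) = 6.00 cm.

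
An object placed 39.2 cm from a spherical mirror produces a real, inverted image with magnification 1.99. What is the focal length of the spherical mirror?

m = −d_i/d_o ⇒ d_i = −m·d_o = −(-1.99)·(39.2) = 78.01 cm.
1/f = 1/d_o + 1/d_i = 1/(39.2) + 1/(78.01) = 0.03833, so f = 26.1 cm.
Since f is positive, the spherical mirror is concave.

f = 26.1 cm (concave)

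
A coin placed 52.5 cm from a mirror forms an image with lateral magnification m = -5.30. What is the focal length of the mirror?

f = 44.2 cm (concave)

m = −d_i/d_o ⇒ d_i = −m·d_o = −(-5.30)·(52.5) = 278.2 cm.
1/f = 1/d_o + 1/d_i = 1/(52.5) + 1/(278.2) = 0.02264, so f = 44.2 cm.
Since f is positive, the mirror is concave.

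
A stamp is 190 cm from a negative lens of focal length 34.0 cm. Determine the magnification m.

m = +0.152

For a negative lens, f = -34.0 cm.
1/d_i = 1/f − 1/d_o = 1/(-34.00) − 1/(190) = -0.03467, so d_i = -28.84 cm.
m = −d_i/d_o = −(-28.84)/(190) = +0.152.
The image is virtual, upright and reduced, on the same side as the object.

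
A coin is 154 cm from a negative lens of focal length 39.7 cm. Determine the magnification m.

m = +0.205

For a negative lens, f = -39.7 cm.
1/d_i = 1/f − 1/d_o = 1/(-39.70) − 1/(154) = -0.03168, so d_i = -31.56 cm.
m = −d_i/d_o = −(-31.56)/(154) = +0.205.
The image is virtual, upright and reduced, on the same side as the object.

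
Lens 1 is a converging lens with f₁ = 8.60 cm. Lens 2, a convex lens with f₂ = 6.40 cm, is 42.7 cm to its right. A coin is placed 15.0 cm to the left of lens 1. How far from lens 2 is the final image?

Lens 1: 1/d_i1 = 1/f₁ − 1/d_o1 = 1/(8.60) − 1/(15.0) = 0.04961, so d_i1 = 20.16 cm.
The intermediate image is 20.16 cm to the right of lens 1, which is 42.7 − (20.16) = 22.54 cm to the left of lens 2, so d_o2 = +22.54 cm.
Lens 2: 1/d_i2 = 1/f₂ − 1/d_o2 = 1/(6.40) − 1/(22.54) = 0.1119, so d_i2 = 8.94 cm.
The final image is real, 8.94 cm to the right of lens 2 (overall magnification ≈ 0.53).

8.94 cm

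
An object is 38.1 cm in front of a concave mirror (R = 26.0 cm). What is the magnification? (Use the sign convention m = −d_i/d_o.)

m = -0.518

f = R/2 = 26.0/2 = 13.00 cm.
1/d_i = 1/f − 1/d_o = 1/(13.00) − 1/(38.1) = 0.05068, so d_i = 19.73 cm.
m = −d_i/d_o = −(19.73)/(38.1) = -0.518.
The image is real, inverted and reduced, in front of the mirror.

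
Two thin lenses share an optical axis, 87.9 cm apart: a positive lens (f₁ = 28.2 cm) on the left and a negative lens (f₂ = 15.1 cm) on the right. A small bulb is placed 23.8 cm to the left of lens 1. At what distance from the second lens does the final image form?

14.2 cm

Lens 1: 1/d_i1 = 1/f₁ − 1/d_o1 = 1/(28.2) − 1/(23.8) = -0.006556, so d_i1 = -152.5 cm.
The intermediate image is 152.5 cm to the left of lens 1 (virtual), which is 87.9 − (-152.5) = 240.4 cm to the left of lens 2, so d_o2 = +240.4 cm.
Lens 2 is diverging, so f₂ = −15.1 cm.
Lens 2: 1/d_i2 = 1/f₂ − 1/d_o2 = 1/(-15.1) − 1/(240.4) = -0.07038, so d_i2 = -14.2 cm.
The final image is virtual, 14.2 cm to the left of lens 2 (overall magnification ≈ 0.38).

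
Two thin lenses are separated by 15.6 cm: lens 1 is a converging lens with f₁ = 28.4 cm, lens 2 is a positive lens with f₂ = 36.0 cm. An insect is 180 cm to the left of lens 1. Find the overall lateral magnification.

m = -0.125

Lens 1: 1/d_i1 = 1/(28.4) − 1/(180) = 0.02966, so d_i1 = 33.72 cm; m₁ = −d_i1/d_o1 = -0.1873.
d_o2 = 15.6 − (33.72) = -18.12 cm (virtual object).
Lens 2: 1/d_i2 = 1/(36.0) − 1/(-18.12) = 0.08297, so d_i2 = 12.05 cm; m₂ = −d_i2/d_o2 = +0.6652.
m = m₁·m₂ = (-0.1873)(+0.6652) = -0.125.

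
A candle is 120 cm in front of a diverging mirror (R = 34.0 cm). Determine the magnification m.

m = +0.124

f = R/2 = 34.0/2 = 17.00 cm; for a diverging mirror, f = -17.00 cm.
1/d_i = 1/f − 1/d_o = 1/(-17.00) − 1/(120) = -0.06716, so d_i = -14.89 cm.
m = −d_i/d_o = −(-14.89)/(120) = +0.124.
The image is virtual, upright and reduced, behind the mirror.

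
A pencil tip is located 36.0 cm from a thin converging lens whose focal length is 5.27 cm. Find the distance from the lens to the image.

6.17 cm

Lens equation: 1/q = 1/f − 1/p = 1/(5.270) − 1/(36.0) = 0.1898 − 0.02778 = 0.1620, so q = 6.17 cm.
The image is real, inverted and reduced, on the far side of the lens.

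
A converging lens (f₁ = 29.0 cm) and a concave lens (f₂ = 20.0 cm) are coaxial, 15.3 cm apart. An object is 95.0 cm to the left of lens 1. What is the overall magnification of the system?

m = +1.36

Lens 1: 1/d_i1 = 1/(29.0) − 1/(95.0) = 0.02396, so d_i1 = 41.74 cm; m₁ = −d_i1/d_o1 = -0.4394.
d_o2 = 15.3 − (41.74) = -26.44 cm (virtual object).
f₂ = −20.0 cm (diverging).
Lens 2: 1/d_i2 = 1/(-20.0) − 1/(-26.44) = -0.01218, so d_i2 = -82.11 cm; m₂ = −d_i2/d_o2 = -3.106.
m = m₁·m₂ = (-0.4394)(-3.106) = +1.36.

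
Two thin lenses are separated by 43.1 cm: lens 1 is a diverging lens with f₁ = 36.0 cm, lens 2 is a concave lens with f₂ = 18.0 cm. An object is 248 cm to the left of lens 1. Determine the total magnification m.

m = +0.0247

f₁ = −36.0 cm (diverging).
Lens 1: 1/d_i1 = 1/(-36.0) − 1/(248) = -0.03181, so d_i1 = -31.44 cm; m₁ = −d_i1/d_o1 = +0.1268.
d_o2 = 43.1 − (-31.44) = 74.54 cm.
f₂ = −18.0 cm (diverging).
Lens 2: 1/d_i2 = 1/(-18.0) − 1/(74.54) = -0.06897, so d_i2 = -14.50 cm; m₂ = −d_i2/d_o2 = +0.1945.
m = m₁·m₂ = (+0.1268)(+0.1945) = +0.0247.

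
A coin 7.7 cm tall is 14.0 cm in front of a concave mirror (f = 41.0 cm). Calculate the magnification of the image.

1/d_i = 1/f − 1/d_o = 1/(41.00) − 1/(14.0) = -0.04704, so d_i = -21.26 cm.
m = −d_i/d_o = −(-21.26)/(14.0) = +1.52.
The image is virtual, upright and enlarged, behind the mirror.

m = +1.52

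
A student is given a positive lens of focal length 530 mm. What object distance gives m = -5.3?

m = −d_i/d_o ⇒ d_i = −m·d_o.
1/f = 1/d_o + 1/d_i = 1/d_o − 1/(m·d_o) = (1 − 1/m)/d_o, so d_o = f(1 − 1/m) = (530.0)(1 − 1/(-5.3)) = 630 mm.

630 mm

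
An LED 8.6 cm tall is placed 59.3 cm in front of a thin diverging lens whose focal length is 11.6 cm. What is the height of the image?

For a diverging lens, f = -11.6 cm.
1/d_i = 1/f − 1/d_o = 1/(-11.60) − 1/(59.3) = -0.1031, so d_i = -9.702 cm.
m = −d_i/d_o = +0.1636.
|h_i| = |m|·h_o = 0.1636 × 8.6 = 1.41 cm. The image is virtual, upright and reduced, on the same side as the object.

1.41 cm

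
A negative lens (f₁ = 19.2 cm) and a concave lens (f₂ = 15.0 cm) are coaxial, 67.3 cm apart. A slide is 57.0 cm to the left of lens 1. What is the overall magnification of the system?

m = +0.0391

f₁ = −19.2 cm (diverging).
Lens 1: 1/d_i1 = 1/(-19.2) − 1/(57.0) = -0.06963, so d_i1 = -14.36 cm; m₁ = −d_i1/d_o1 = +0.2519.
d_o2 = 67.3 − (-14.36) = 81.66 cm.
f₂ = −15.0 cm (diverging).
Lens 2: 1/d_i2 = 1/(-15.0) − 1/(81.66) = -0.07891, so d_i2 = -12.67 cm; m₂ = −d_i2/d_o2 = +0.1552.
m = m₁·m₂ = (+0.2519)(+0.1552) = +0.0391.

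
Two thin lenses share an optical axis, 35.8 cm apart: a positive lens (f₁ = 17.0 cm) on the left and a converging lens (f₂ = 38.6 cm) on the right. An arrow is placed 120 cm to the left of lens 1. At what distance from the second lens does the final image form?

27.3 cm

Lens 1: 1/d_i1 = 1/f₁ − 1/d_o1 = 1/(17.0) − 1/(120) = 0.05049, so d_i1 = 19.81 cm.
The intermediate image is 19.81 cm to the right of lens 1, which is 35.8 − (19.81) = 15.99 cm to the left of lens 2, so d_o2 = +15.99 cm.
Lens 2: 1/d_i2 = 1/f₂ − 1/d_o2 = 1/(38.6) − 1/(15.99) = -0.03663, so d_i2 = -27.3 cm.
The final image is virtual, 27.3 cm to the left of lens 2 (overall magnification ≈ -0.28).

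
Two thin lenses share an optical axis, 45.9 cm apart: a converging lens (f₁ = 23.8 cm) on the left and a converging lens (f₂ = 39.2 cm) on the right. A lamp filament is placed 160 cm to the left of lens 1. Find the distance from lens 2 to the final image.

Lens 1: 1/d_i1 = 1/f₁ − 1/d_o1 = 1/(23.8) − 1/(160) = 0.03577, so d_i1 = 27.96 cm.
The intermediate image is 27.96 cm to the right of lens 1, which is 45.9 − (27.96) = 17.94 cm to the left of lens 2, so d_o2 = +17.94 cm.
Lens 2: 1/d_i2 = 1/f₂ − 1/d_o2 = 1/(39.2) − 1/(17.94) = -0.03023, so d_i2 = -33.1 cm.
The final image is virtual, 33.1 cm to the left of lens 2 (overall magnification ≈ -0.32).

33.1 cm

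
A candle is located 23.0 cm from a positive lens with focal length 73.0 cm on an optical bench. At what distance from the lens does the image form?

Thin-lens equation: 1/d_i = 1/f − 1/d_o = 1/(73.00) − 1/(23.0) = 0.01370 − 0.04348 = -0.02978, so d_i = -33.6 cm.
The image is virtual, upright and enlarged, on the same side as the object.

33.6 cm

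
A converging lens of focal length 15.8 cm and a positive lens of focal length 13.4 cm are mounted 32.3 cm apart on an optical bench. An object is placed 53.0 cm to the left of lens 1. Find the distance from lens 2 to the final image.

36.3 cm

Lens 1: 1/d_i1 = 1/f₁ − 1/d_o1 = 1/(15.8) − 1/(53.0) = 0.04442, so d_i1 = 22.51 cm.
The intermediate image is 22.51 cm to the right of lens 1, which is 32.3 − (22.51) = 9.790 cm to the left of lens 2, so d_o2 = +9.790 cm.
Lens 2: 1/d_i2 = 1/f₂ − 1/d_o2 = 1/(13.4) − 1/(9.790) = -0.02752, so d_i2 = -36.3 cm.
The final image is virtual, 36.3 cm to the left of lens 2 (overall magnification ≈ -1.6).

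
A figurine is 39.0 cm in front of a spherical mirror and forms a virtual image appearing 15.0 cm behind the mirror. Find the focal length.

f = -24.4 cm (convex)

Virtual image ⇒ d_i = −15.0 cm.
1/f = 1/d_o + 1/d_i = 1/(39.0) + 1/(-15.0) = -0.04103, so f = -24.4 cm.
Since f is negative, the spherical mirror is convex.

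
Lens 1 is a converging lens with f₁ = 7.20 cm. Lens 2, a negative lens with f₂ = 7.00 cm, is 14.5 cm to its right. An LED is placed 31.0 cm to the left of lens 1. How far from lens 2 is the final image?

Lens 1: 1/d_i1 = 1/f₁ − 1/d_o1 = 1/(7.20) − 1/(31.0) = 0.1066, so d_i1 = 9.378 cm.
The intermediate image is 9.378 cm to the right of lens 1, which is 14.5 − (9.378) = 5.122 cm to the left of lens 2, so d_o2 = +5.122 cm.
Lens 2 is diverging, so f₂ = −7.00 cm.
Lens 2: 1/d_i2 = 1/f₂ − 1/d_o2 = 1/(-7.00) − 1/(5.122) = -0.3381, so d_i2 = -2.96 cm.
The final image is virtual, 2.96 cm to the left of lens 2 (overall magnification ≈ -0.17).

2.96 cm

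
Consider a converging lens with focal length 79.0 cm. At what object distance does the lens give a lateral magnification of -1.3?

140 cm

m = −d_i/d_o ⇒ d_i = −m·d_o.
1/f = 1/d_o + 1/d_i = 1/d_o − 1/(m·d_o) = (1 − 1/m)/d_o, so d_o = f(1 − 1/m) = (79.00)(1 − 1/(-1.3)) = 140 cm.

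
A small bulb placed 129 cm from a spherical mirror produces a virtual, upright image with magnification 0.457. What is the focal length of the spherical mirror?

m = −d_i/d_o ⇒ d_i = −m·d_o = −(+0.457)·(129) = -58.95 cm.
1/f = 1/d_o + 1/d_i = 1/(129) + 1/(-58.95) = -0.009212, so f = -109 cm.
Since f is negative, the spherical mirror is convex.

f = -109 cm (convex)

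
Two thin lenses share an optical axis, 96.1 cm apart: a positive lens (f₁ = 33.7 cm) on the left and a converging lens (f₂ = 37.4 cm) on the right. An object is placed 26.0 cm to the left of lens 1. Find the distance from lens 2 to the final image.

45.5 cm

Lens 1: 1/d_i1 = 1/f₁ − 1/d_o1 = 1/(33.7) − 1/(26.0) = -0.008788, so d_i1 = -113.8 cm.
The intermediate image is 113.8 cm to the left of lens 1 (virtual), which is 96.1 − (-113.8) = 209.9 cm to the left of lens 2, so d_o2 = +209.9 cm.
Lens 2: 1/d_i2 = 1/f₂ − 1/d_o2 = 1/(37.4) − 1/(209.9) = 0.02197, so d_i2 = 45.5 cm.
The final image is real, 45.5 cm to the right of lens 2 (overall magnification ≈ -0.95).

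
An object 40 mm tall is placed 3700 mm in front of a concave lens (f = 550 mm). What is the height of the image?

5.18 mm

For a concave lens, f = -550 mm.
1/d_i = 1/f − 1/d_o = 1/(-550.0) − 1/(3700) = -0.002088, so d_i = -478.8 mm.
m = −d_i/d_o = +0.1294.
|h_i| = |m|·h_o = 0.1294 × 40 = 5.18 mm. The image is virtual, upright and reduced, on the same side as the object.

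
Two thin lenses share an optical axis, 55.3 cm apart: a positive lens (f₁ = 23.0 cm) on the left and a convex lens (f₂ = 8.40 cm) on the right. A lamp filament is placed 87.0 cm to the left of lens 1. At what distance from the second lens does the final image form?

12.9 cm

Lens 1: 1/d_i1 = 1/f₁ − 1/d_o1 = 1/(23.0) − 1/(87.0) = 0.03198, so d_i1 = 31.27 cm.
The intermediate image is 31.27 cm to the right of lens 1, which is 55.3 − (31.27) = 24.03 cm to the left of lens 2, so d_o2 = +24.03 cm.
Lens 2: 1/d_i2 = 1/f₂ − 1/d_o2 = 1/(8.40) − 1/(24.03) = 0.07743, so d_i2 = 12.9 cm.
The final image is real, 12.9 cm to the right of lens 2 (overall magnification ≈ 0.19).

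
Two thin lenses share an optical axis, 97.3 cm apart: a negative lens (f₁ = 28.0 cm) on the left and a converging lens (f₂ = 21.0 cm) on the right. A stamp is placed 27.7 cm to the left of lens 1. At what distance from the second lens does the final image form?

25.9 cm

Lens 1 is diverging, so f₁ = −28.0 cm.
Lens 1: 1/d_i1 = 1/f₁ − 1/d_o1 = 1/(-28.0) − 1/(27.7) = -0.07182, so d_i1 = -13.92 cm.
The intermediate image is 13.92 cm to the left of lens 1 (virtual), which is 97.3 − (-13.92) = 111.2 cm to the left of lens 2, so d_o2 = +111.2 cm.
Lens 2: 1/d_i2 = 1/f₂ − 1/d_o2 = 1/(21.0) − 1/(111.2) = 0.03863, so d_i2 = 25.9 cm.
The final image is real, 25.9 cm to the right of lens 2 (overall magnification ≈ -0.12).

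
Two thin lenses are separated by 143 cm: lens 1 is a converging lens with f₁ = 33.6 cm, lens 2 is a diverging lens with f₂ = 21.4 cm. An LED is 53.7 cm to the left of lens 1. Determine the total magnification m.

Lens 1: 1/d_i1 = 1/(33.6) − 1/(53.7) = 0.01114, so d_i1 = 89.77 cm; m₁ = −d_i1/d_o1 = -1.672.
d_o2 = 143 − (89.77) = 53.23 cm.
f₂ = −21.4 cm (diverging).
Lens 2: 1/d_i2 = 1/(-21.4) − 1/(53.23) = -0.06552, so d_i2 = -15.26 cm; m₂ = −d_i2/d_o2 = +0.2867.
m = m₁·m₂ = (-1.672)(+0.2867) = -0.479.

m = -0.479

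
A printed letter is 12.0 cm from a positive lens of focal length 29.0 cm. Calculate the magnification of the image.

1/d_i = 1/f − 1/d_o = 1/(29.00) − 1/(12.0) = -0.04885, so d_i = -20.47 cm.
m = −d_i/d_o = −(-20.47)/(12.0) = +1.71.
The image is virtual, upright and enlarged, on the same side as the object.

m = +1.71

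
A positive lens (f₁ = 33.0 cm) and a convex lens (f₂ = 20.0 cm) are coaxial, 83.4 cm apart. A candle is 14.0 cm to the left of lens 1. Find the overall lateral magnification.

Lens 1: 1/d_i1 = 1/(33.0) − 1/(14.0) = -0.04113, so d_i1 = -24.32 cm; m₁ = −d_i1/d_o1 = +1.737.
d_o2 = 83.4 − (-24.32) = 107.7 cm.
Lens 2: 1/d_i2 = 1/(20.0) − 1/(107.7) = 0.04071, so d_i2 = 24.56 cm; m₂ = −d_i2/d_o2 = -0.2281.
m = m₁·m₂ = (+1.737)(-0.2281) = -0.396.

m = -0.396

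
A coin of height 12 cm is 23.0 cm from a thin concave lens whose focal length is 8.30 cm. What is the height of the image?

3.18 cm

For a concave lens, f = -8.30 cm.
1/d_i = 1/f − 1/d_o = 1/(-8.300) − 1/(23.0) = -0.1640, so d_i = -6.099 cm.
m = −d_i/d_o = +0.2652.
|h_i| = |m|·h_o = 0.2652 × 12 = 3.18 cm. The image is virtual, upright and reduced, on the same side as the object.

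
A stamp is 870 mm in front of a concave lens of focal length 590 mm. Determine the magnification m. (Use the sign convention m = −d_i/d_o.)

m = +0.404

For a concave lens, f = -590 mm.
1/d_i = 1/f − 1/d_o = 1/(-590.0) − 1/(870) = -0.002844, so d_i = -351.6 mm.
m = −d_i/d_o = −(-351.6)/(870) = +0.404.
The image is virtual, upright and reduced, on the same side as the object.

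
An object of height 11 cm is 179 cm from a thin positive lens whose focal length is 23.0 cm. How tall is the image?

1.62 cm

1/d_i = 1/f − 1/d_o = 1/(23.00) − 1/(179) = 0.03789, so d_i = 26.39 cm.
m = −d_i/d_o = -0.1474.
|h_i| = |m|·h_o = 0.1474 × 11 = 1.62 cm. The image is real, inverted and reduced, on the far side of the lens.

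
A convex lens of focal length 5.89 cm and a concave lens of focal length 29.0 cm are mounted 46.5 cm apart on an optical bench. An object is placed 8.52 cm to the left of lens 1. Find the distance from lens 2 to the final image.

Lens 1: 1/d_i1 = 1/f₁ − 1/d_o1 = 1/(5.89) − 1/(8.52) = 0.05241, so d_i1 = 19.08 cm.
The intermediate image is 19.08 cm to the right of lens 1, which is 46.5 − (19.08) = 27.42 cm to the left of lens 2, so d_o2 = +27.42 cm.
Lens 2 is diverging, so f₂ = −29.0 cm.
Lens 2: 1/d_i2 = 1/f₂ − 1/d_o2 = 1/(-29.0) − 1/(27.42) = -0.07095, so d_i2 = -14.1 cm.
The final image is virtual, 14.1 cm to the left of lens 2 (overall magnification ≈ -1.2).

14.1 cm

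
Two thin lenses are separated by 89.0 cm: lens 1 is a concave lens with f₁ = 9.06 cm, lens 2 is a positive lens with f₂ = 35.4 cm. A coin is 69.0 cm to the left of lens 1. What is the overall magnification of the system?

m = -0.0667

f₁ = −9.06 cm (diverging).
Lens 1: 1/d_i1 = 1/(-9.06) − 1/(69.0) = -0.1249, so d_i1 = -8.008 cm; m₁ = −d_i1/d_o1 = +0.1161.
d_o2 = 89.0 − (-8.008) = 97.01 cm.
Lens 2: 1/d_i2 = 1/(35.4) − 1/(97.01) = 0.01794, so d_i2 = 55.74 cm; m₂ = −d_i2/d_o2 = -0.5746.
m = m₁·m₂ = (+0.1161)(-0.5746) = -0.0667.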